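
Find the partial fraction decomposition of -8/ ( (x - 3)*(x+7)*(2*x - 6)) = -1/(25*(x + 7)) + 1/(25*(x - 3)) - 2/(5*(x - 3)^2)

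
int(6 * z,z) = 3*z^2 + C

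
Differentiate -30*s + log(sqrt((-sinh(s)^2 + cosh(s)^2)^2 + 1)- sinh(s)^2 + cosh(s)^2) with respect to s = -30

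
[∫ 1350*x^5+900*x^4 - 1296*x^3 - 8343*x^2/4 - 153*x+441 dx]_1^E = -45*exp(3)/4 - 297/4 - 9*exp(2)/2 + 9*E + 9*(-5*exp(3) - 2*exp(2) + 6 + 4*E)^2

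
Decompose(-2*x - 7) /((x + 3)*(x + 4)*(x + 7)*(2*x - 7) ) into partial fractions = -16/(585*(2*x - 7)) - 1/(36*(x + 7)) + 1/(45*(x + 4)) + 1/(52*(x + 3))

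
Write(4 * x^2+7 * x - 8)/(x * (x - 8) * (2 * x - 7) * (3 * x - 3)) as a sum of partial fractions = -524/(945*(2*x - 7)) + 1/(35*(x - 1)) + 38/(189*(x - 8)) + 1/(21*x)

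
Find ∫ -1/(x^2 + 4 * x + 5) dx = acot(x + 2) + C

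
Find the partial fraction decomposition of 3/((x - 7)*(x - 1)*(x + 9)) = 3/(160*(x + 9)) - 1/(20*(x - 1)) + 1/(32*(x - 7))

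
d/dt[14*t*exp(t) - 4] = 14*t*exp(t) + 14*exp(t)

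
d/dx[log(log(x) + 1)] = 1/(x*log(x) + x)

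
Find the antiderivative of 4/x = 4*log(x) + C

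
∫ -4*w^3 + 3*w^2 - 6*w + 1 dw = -w^4 + w^3 - 3*w^2 + w + C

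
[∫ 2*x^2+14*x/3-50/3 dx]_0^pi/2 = -25 + (pi/3 + 5)*((-2 + pi/2)^2 + 1)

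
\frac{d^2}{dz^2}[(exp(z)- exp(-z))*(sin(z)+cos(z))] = 2*sqrt(2)*(exp(2*z) + 1)*exp(-z)*cos(z + pi/4)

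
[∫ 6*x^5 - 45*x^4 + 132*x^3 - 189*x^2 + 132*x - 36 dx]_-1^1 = -216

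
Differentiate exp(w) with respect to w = exp(w)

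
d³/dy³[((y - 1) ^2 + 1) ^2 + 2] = 24*y - 24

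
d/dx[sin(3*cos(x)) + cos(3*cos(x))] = -3*sqrt(2)*sin(x)*cos(3*cos(x) + pi/4)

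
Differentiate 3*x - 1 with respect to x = 3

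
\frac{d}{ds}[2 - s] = -1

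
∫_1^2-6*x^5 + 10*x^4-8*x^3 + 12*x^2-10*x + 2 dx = -16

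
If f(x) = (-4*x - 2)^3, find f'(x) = -192*x^2 - 192*x - 48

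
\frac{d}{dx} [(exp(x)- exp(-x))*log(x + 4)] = (x*exp(2*x)*log(x + 4) + x*log(x + 4) + 4*exp(2*x)*log(x + 4) + exp(2*x) + 4*log(x + 4) - 1)/(x*exp(x) + 4*exp(x))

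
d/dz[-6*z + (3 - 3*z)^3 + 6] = -81*z^2 + 162*z - 87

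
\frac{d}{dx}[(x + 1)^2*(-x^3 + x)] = -5*x^4 - 8*x^3 + 4*x + 1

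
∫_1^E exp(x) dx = -E + exp(E)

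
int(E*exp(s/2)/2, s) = exp(s/2 + 1) + C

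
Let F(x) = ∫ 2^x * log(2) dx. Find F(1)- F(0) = 1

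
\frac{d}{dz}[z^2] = 2*z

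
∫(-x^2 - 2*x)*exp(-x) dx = (x + 2)^2*exp(-x) + C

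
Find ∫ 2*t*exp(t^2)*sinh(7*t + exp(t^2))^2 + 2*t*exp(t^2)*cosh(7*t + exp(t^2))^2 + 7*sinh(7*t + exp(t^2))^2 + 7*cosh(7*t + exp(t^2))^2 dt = sinh(14*t + 2*exp(t^2))/2 + C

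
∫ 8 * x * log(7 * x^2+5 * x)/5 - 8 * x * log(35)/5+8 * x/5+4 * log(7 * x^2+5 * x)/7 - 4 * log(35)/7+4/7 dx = 4*x*(7*x + 5)*log(x*(7*x + 5)/35)/35 + C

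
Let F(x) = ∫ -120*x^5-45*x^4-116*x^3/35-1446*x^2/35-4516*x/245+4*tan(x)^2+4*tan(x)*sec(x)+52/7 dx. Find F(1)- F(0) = -2616/49 + 4*tan(1) + 4/cos(1)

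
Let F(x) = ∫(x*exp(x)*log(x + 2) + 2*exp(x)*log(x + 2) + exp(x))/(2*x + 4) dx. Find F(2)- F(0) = -log(2)/2 + exp(2)*log(2)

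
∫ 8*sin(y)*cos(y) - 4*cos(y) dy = (2*sin(y) - 1)^2 + C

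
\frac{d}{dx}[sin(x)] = cos(x)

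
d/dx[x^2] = 2*x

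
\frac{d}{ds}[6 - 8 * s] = -8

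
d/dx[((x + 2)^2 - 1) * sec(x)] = (x^2*sin(x)/cos(x) + 4*x*sin(x)/cos(x) + 2*x + 3*sin(x)/cos(x) + 4)/cos(x)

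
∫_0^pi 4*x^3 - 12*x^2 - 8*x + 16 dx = -16 + (-2*pi - 4 + pi^2)^2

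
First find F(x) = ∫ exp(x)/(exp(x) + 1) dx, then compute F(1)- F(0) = -log(2) + log(1 + E)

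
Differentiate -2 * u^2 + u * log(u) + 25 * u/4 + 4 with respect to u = -4*u + log(u) + 29/4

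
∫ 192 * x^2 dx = 64*x^3 + C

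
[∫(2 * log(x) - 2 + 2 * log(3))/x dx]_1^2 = -(-1 + log(3))^2 + (-1 + log(6))^2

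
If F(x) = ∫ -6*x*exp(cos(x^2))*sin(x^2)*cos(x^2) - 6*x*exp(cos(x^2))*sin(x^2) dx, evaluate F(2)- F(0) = -3*E + 3*exp(cos(4))*cos(4)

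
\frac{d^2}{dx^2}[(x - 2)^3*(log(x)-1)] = (6*x^3*log(x) - x^3 - 12*x^2*log(x) - 6*x^2 + 12*x + 8)/x^2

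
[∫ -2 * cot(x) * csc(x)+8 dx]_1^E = -8 - 2*csc(1) + 2*csc(E) + 8*E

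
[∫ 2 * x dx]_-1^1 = 0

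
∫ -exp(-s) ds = exp(-s) + C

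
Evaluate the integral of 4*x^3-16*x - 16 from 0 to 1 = -23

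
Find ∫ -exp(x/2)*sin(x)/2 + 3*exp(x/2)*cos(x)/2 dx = sqrt(2)*exp(x/2)*sin(x + pi/4) + C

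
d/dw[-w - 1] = -1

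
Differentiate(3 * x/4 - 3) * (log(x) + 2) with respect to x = (3*x*log(x) + 9*x - 12)/(4*x)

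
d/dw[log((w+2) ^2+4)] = (2*w + 4)/(w^2 + 4*w + 8)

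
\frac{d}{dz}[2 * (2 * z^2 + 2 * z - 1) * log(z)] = (8*z^2*log(z) + 4*z^2 + 4*z*log(z) + 4*z - 2)/z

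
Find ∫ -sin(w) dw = cos(w) + C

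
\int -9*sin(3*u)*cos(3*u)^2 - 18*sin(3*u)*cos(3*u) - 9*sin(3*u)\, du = (cos(3*u) + 1)^3 + C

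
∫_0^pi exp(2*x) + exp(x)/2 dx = -1 + (1 + exp(pi))*exp(pi)/2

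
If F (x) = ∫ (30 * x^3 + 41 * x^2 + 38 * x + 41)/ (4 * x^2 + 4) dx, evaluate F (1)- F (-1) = 41/2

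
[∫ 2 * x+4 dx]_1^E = -9 + (2 + E)^2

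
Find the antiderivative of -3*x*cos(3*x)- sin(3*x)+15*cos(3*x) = (5 - x)*sin(3*x) + C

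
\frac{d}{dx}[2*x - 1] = 2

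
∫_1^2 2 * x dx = 3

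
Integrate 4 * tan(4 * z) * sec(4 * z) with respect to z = sec(4*z) + C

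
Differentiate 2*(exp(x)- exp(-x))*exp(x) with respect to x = 4*exp(2*x)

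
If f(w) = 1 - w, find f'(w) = -1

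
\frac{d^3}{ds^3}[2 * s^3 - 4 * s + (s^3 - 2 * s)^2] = 120*s^3 - 96*s + 12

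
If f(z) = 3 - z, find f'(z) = -1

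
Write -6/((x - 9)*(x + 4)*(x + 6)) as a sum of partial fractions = -1/(5*(x + 6)) + 3/(13*(x + 4)) - 2/(65*(x - 9))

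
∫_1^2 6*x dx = 9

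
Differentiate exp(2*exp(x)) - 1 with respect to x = 2*exp(x + 2*exp(x))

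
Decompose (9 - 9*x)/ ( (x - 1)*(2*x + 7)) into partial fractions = -9/(2*x + 7)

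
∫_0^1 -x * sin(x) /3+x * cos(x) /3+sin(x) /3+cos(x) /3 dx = cos(1)/3 + sin(1)/3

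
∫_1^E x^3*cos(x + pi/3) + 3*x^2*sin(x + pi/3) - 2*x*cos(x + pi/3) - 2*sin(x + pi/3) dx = (-2*E + exp(3))*sin(pi/3 + E) + sin(1 + pi/3)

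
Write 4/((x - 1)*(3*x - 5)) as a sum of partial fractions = 6/(3*x - 5) - 2/(x - 1)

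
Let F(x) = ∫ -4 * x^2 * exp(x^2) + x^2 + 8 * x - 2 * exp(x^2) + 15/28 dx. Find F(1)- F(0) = 409/84 - 2*E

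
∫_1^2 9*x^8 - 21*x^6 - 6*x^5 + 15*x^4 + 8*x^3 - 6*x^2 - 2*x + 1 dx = 174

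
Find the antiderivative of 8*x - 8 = 4*x^2 - 8*x + C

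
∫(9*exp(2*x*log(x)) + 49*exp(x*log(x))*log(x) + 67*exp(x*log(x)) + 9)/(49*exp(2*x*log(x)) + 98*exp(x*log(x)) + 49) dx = ((9*x - 245)*(exp(x*log(x)) + 1)/49 + exp(x*log(x)))/(exp(x*log(x)) + 1) + C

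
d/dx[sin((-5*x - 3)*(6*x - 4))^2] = 2*(1 - 30*x)*sin(4*(-15*x^2 + x + 6))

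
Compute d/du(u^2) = 2*u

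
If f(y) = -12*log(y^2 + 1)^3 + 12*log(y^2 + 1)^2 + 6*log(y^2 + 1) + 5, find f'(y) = (-72*y*log(y^2 + 1)^2 + 48*y*log(y^2 + 1) + 12*y)/(y^2 + 1)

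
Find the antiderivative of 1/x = log(x) + C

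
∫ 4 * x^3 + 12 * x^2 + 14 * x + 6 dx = x^4 + 4*x^3 + 7*x^2 + 6*x + C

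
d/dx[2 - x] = -1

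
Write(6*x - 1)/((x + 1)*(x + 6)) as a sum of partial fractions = 37/(5*(x + 6)) - 7/(5*(x + 1))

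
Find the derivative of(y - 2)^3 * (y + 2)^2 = 5*y^4 - 8*y^3 - 24*y^2 + 32*y + 16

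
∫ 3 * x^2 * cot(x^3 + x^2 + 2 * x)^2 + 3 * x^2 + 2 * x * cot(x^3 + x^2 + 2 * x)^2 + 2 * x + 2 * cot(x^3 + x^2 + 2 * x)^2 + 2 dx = -cot(x*(x^2 + x + 2)) + C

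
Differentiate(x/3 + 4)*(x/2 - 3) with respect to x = x/3 + 1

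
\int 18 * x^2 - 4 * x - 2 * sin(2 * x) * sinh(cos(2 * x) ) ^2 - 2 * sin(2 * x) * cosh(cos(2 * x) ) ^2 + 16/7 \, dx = 6*x^3 - 2*x^2 + 16*x/7 + sinh(2*cos(2*x))/2 + C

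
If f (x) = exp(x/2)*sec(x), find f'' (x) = (sin(x)/cos(x) - 3/4 + 2/cos(x)^2)*exp(x/2)/cos(x)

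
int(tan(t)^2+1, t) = tan(t) + C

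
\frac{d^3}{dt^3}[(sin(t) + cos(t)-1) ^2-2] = -8*cos(2*t) + 2*sqrt(2)*cos(t + pi/4)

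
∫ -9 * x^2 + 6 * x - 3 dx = -3*x^3 + 3*x^2 - 3*x + C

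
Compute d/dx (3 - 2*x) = -2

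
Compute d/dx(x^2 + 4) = 2*x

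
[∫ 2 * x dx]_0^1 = 1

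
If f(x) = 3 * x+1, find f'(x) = 3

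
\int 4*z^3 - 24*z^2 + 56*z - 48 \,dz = z^4 - 8*z^3 + 28*z^2 - 48*z + C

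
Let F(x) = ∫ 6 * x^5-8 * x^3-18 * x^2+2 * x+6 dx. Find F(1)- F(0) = 0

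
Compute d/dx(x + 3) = 1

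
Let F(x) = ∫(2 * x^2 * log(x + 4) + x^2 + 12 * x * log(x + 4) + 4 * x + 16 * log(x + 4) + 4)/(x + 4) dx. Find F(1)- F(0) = -8*log(2) + 9*log(5)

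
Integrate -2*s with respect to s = -s^2 + C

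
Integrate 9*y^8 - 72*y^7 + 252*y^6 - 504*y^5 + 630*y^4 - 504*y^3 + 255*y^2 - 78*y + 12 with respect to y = y^9 - 9*y^8 + 36*y^7 - 84*y^6 + 126*y^5 - 126*y^4 + 85*y^3 - 39*y^2 + 12*y + C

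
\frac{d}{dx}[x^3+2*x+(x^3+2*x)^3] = 9*x^8 + 42*x^6 + 60*x^4 + 27*x^2 + 2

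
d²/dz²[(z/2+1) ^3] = 3*z/4 + 3/2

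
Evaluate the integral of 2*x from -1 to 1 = 0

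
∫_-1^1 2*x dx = 0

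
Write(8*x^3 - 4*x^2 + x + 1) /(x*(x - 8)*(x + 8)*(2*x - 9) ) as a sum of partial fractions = -5228/(1575*(2*x - 9)) + 4359/(3200*(x + 8)) + 3849/(896*(x - 8)) + 1/(576*x)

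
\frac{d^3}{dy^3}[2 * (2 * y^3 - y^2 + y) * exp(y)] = 4*y^3*exp(y) + 34*y^2*exp(y) + 62*y*exp(y) + 18*exp(y)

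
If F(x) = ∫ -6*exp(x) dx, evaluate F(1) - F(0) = 6 - 6*E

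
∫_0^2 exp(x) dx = -1 + exp(2)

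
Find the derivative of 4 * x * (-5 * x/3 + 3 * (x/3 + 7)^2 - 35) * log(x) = 4*x^2*log(x) + 4*x^2/3 + 296*x*log(x)/3 + 148*x/3 + 448*log(x) + 448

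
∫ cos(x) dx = sin(x) + C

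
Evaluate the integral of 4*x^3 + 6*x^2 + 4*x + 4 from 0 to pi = (2 + pi)*(2*pi + pi^3)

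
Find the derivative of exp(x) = exp(x)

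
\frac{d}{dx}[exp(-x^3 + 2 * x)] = -3*x^2*exp(-x^3 + 2*x) + 2*exp(-x^3 + 2*x)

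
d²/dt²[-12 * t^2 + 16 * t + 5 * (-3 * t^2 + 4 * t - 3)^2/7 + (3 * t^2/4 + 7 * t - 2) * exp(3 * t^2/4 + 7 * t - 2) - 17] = 27*t^4*exp(3*t^2/4 + 7*t - 2)/16 + 63*t^3*exp(3*t^2/4 + 7*t - 2)/2 + 1479*t^2*exp(3*t^2/4 + 7*t - 2)/8 + 540*t^2/7 + 707*t*exp(3*t^2/4 + 7*t - 2)/2 - 720*t/7 - 3*exp(3*t^2/4 + 7*t - 2)/2 + 172/7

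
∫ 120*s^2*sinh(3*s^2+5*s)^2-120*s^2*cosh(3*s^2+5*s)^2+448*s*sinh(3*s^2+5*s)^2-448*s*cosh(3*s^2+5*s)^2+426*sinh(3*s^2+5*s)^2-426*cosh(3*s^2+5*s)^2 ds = -40*s^3 - 224*s^2 - 426*s + C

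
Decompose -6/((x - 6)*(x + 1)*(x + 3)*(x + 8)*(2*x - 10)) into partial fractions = -3/(6370*(x + 8)) + 1/(240*(x + 3)) - 1/(196*(x + 1)) + 1/(208*(x - 5)) - 1/(294*(x - 6))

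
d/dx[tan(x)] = cos(x)^(-2)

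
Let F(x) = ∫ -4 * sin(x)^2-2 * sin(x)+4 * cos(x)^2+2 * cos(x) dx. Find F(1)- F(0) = -2 + 2*sin(2) + 2*sqrt(2)*sin(pi/4 + 1)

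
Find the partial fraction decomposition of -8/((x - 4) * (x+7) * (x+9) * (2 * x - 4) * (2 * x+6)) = -1/(858*(x + 9)) + 1/(396*(x + 7)) - 1/(420*(x + 3)) + 1/(495*(x - 2)) - 1/(1001*(x - 4))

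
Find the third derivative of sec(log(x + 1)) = (25*sin(log(x + 1)) + sin(3*log(x + 1)) - 15*cos(log(x + 1)) + 3*cos(3*log(x + 1)))/((cos(2*log(x + 1)) + 1)^2*(x^3 + 3*x^2 + 3*x + 1))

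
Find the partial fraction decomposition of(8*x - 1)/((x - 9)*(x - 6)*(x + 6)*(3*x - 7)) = 477/(5500*(3*x - 7)) + 49/(4500*(x + 6)) - 47/(396*(x - 6)) + 71/(900*(x - 9))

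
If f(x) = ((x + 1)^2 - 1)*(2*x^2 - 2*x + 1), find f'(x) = 8*x^3 + 6*x^2 - 6*x + 2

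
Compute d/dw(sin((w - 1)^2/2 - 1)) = (w - 1)*cos(-w^2/2 + w + 1/2)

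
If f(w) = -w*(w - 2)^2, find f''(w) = 8 - 6*w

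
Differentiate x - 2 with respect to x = 1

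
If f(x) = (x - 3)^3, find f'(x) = 3*x^2 - 18*x + 27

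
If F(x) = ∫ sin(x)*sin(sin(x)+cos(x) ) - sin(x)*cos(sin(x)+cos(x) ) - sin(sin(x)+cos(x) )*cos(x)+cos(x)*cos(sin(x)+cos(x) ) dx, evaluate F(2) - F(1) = sqrt(2)*(-sin(pi/4 + sqrt(2)*sin(pi/4 + 1)) + sin(sqrt(2)*sin(pi/4 + 2) + pi/4))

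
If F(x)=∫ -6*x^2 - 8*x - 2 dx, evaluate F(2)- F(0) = -36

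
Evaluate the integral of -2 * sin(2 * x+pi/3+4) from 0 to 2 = cos(pi/3 + 8) - cos(pi/3 + 4)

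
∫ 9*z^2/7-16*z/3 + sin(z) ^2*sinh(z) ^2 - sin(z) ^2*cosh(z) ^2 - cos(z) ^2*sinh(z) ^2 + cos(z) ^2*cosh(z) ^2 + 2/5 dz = 3*z^3/7 - 8*z^2/3 + 2*z/5 + sin(2*z)/2 + C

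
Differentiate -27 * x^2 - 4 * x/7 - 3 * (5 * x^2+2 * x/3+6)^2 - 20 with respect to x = -300*x^3 - 60*x^2 - 1250*x/3 - 172/7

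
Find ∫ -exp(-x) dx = exp(-x) + C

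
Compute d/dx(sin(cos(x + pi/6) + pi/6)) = -sin(x + pi/6)*cos(cos(x + pi/6) + pi/6)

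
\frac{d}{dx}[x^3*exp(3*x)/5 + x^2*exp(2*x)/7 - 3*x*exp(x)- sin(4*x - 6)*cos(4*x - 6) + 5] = 3*x^3*exp(3*x)/5 + 3*x^2*exp(3*x)/5 + 2*x^2*exp(2*x)/7 + 2*x*exp(2*x)/7 - 3*x*exp(x) - 3*exp(x) + 4*sin(4*x - 6)^2 - 4*cos(4*x - 6)^2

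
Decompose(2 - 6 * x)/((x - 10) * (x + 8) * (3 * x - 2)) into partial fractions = 9/(364*(3*x - 2)) + 25/(234*(x + 8)) - 29/(252*(x - 10))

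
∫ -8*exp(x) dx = -8*exp(x) + C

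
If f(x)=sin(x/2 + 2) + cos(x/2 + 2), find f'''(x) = -sqrt(2)*cos(x/2 + pi/4 + 2)/8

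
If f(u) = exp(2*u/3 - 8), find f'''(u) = 8*exp(2*u/3 - 8)/27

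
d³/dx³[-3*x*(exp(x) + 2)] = -3*x*exp(x) - 9*exp(x)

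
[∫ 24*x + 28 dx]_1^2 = 64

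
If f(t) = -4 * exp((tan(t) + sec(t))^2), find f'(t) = -8*(sin(t) + 1)^2*exp(2*sin(t)/cos(t)^2)*exp(cos(t)^(-2))*exp(tan(t)^2)/cos(t)^3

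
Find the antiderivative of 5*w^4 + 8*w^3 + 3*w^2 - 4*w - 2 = w^5 + 2*w^4 + w^3 - 2*w^2 - 2*w + C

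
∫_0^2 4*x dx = 8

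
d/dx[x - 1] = 1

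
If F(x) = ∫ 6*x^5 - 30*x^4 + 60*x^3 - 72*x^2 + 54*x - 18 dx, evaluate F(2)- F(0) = -8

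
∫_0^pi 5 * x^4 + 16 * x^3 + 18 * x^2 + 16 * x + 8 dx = (2 + pi)^2*(2*pi + pi^3)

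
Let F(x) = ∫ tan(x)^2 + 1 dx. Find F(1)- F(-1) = 2*tan(1)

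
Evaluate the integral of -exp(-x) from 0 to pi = -1 + exp(-pi)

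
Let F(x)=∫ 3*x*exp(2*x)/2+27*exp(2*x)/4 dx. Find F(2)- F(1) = -15*exp(2)/4 + 9*exp(4)/2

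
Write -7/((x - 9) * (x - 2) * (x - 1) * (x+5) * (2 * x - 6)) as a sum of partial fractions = -1/(1344*(x + 5)) + 7/(192*(x - 1)) - 1/(14*(x - 2)) + 7/(192*(x - 3)) - 1/(1344*(x - 9))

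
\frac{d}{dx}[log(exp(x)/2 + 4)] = exp(x)/(exp(x) + 8)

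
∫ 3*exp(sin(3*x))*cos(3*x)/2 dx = exp(sin(3*x))/2 + C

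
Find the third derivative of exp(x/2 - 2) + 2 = exp(x/2 - 2)/8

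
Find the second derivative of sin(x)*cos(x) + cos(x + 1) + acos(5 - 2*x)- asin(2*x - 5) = -2*sin(2*x) - cos(x + 1)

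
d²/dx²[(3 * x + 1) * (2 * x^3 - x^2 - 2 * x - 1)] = 72*x^2 - 6*x - 14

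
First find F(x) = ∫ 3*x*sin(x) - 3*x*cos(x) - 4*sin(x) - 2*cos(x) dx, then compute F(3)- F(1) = -8*sin(3) + 2*cos(1) + 2*sin(1) - 8*cos(3)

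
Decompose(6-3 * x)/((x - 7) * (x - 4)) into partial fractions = 2/(x - 4) - 5/(x - 7)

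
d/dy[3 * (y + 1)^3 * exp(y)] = 3*y^3*exp(y) + 18*y^2*exp(y) + 27*y*exp(y) + 12*exp(y)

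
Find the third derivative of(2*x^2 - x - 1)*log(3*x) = (4*x^2 + x - 2)/x^3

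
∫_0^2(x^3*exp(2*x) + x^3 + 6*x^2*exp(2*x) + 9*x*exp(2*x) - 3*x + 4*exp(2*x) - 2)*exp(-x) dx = -27*exp(-2) + 27*exp(2)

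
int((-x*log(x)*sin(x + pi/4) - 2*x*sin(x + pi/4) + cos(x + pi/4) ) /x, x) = (log(x) + 2)*cos(x + pi/4) + C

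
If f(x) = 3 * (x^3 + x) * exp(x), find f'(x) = 3*x^3*exp(x) + 9*x^2*exp(x) + 3*x*exp(x) + 3*exp(x)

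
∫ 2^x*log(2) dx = 2^x + C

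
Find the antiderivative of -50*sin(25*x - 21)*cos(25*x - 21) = cos(25*x - 21)^2 + C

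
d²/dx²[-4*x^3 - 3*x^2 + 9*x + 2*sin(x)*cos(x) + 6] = -24*x - 4*sin(2*x) - 6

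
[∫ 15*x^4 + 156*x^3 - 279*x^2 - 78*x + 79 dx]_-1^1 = -22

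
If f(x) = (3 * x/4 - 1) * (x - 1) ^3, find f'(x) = 3*x^3 - 39*x^2/4 + 21*x/2 - 15/4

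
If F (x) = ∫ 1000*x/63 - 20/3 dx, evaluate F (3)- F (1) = 3160/63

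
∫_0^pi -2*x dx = -pi^2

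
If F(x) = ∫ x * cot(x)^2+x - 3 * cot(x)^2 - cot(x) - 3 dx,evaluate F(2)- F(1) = -2*cot(1) + cot(2)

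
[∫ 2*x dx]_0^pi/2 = pi^2/4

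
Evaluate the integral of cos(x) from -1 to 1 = 2*sin(1)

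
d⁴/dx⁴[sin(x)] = sin(x)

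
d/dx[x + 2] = 1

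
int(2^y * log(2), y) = 2^y + C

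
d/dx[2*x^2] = 4*x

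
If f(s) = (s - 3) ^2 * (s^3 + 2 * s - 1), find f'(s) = 5*s^4 - 24*s^3 + 33*s^2 - 26*s + 24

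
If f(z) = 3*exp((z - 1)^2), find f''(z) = 12*z^2*exp(z^2 - 2*z + 1) - 24*z*exp(z^2 - 2*z + 1) + 18*exp(z^2 - 2*z + 1)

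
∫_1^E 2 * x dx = -1 + exp(2)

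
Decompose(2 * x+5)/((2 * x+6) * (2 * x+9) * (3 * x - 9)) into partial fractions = -8/(135*(2*x + 9)) + 1/(108*(x + 3)) + 11/(540*(x - 3))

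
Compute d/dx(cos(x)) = -sin(x)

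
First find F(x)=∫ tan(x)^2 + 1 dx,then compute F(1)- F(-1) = 2*tan(1)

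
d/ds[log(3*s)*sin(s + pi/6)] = (s*log(s)*cos(s + pi/6) + s*log(3)*cos(s + pi/6) + sin(s + pi/6))/s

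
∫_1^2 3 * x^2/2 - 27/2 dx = -10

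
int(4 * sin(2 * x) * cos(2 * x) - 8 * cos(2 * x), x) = (sin(2*x) - 2)^2 + C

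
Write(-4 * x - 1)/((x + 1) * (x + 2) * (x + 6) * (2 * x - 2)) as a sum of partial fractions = -23/(280*(x + 6)) + 7/(24*(x + 2)) - 3/(20*(x + 1)) - 5/(84*(x - 1))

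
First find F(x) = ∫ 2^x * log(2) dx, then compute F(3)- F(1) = 6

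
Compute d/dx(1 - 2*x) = -2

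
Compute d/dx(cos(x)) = -sin(x)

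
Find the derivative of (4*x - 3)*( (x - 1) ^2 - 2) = 12*x^2 - 22*x + 2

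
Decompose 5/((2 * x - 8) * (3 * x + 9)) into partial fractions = -5/(42*(x + 3)) + 5/(42*(x - 4))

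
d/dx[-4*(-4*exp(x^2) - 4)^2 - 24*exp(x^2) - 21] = -256*x*exp(2*x^2) - 304*x*exp(x^2)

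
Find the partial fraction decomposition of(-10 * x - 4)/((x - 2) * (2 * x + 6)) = -13/(5*(x + 3)) - 12/(5*(x - 2))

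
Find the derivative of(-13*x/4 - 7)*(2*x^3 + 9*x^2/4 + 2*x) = -26*x^3 - 1023*x^2/16 - 89*x/2 - 14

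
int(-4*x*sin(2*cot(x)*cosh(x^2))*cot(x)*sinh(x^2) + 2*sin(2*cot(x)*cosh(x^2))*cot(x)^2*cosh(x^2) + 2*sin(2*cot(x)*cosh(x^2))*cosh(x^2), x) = cos(2*cot(x)*cosh(x^2)) + C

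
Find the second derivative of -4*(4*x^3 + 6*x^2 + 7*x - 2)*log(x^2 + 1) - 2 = (-96*x^5*log(x^2 + 1) - 160*x^5 - 48*x^4*log(x^2 + 1) - 144*x^4 - 192*x^3*log(x^2 + 1) - 280*x^3 - 96*x^2*log(x^2 + 1) - 256*x^2 - 96*x*log(x^2 + 1) - 168*x - 48*log(x^2 + 1) + 16)/(x^4 + 2*x^2 + 1)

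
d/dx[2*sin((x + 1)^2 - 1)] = 4*(x + 1)*cos(x*(x + 2))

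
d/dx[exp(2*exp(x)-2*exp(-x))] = (2*exp(2*exp(x) - 2*exp(-x)) + 2*exp(2*x + 2*exp(x) - 2*exp(-x)))*exp(-x)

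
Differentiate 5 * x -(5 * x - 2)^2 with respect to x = 25 - 50*x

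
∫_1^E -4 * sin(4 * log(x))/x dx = -1 + cos(4)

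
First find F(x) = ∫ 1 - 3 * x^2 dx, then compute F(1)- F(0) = 0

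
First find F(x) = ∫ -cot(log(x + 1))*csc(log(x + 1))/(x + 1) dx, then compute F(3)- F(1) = -csc(log(2)) + csc(log(4))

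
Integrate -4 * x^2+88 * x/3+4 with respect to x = -4*x^3/3 + 44*x^2/3 + 4*x + C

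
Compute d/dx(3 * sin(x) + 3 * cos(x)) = -3*sin(x) + 3*cos(x)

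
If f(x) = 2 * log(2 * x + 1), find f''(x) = -8/(4*x^2 + 4*x + 1)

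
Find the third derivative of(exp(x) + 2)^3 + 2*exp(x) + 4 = 27*exp(3*x) + 48*exp(2*x) + 14*exp(x)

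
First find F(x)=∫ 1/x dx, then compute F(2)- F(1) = log(2)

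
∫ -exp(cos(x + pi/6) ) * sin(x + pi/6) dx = exp(cos(x + pi/6)) + C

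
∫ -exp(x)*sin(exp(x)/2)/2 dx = cos(exp(x)/2) + C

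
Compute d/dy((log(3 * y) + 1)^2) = (2*log(y) + 2 + 2*log(3))/y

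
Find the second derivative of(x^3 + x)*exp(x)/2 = x^3*exp(x)/2 + 3*x^2*exp(x) + 7*x*exp(x)/2 + exp(x)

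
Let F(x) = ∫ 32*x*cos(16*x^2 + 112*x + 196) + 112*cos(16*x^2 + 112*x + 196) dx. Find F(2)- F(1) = sin(484) - sin(324)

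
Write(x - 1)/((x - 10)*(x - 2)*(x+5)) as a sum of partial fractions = -2/(35*(x + 5)) - 1/(56*(x - 2)) + 3/(40*(x - 10))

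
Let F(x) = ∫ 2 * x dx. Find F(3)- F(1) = 8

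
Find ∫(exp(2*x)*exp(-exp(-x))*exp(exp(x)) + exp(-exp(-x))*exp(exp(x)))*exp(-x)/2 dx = exp(2*sinh(x))/2 + C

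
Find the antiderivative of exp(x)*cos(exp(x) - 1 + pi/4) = sin(exp(x) - 1 + pi/4) + C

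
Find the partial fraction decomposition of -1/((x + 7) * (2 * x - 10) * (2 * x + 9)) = 2/(95*(2*x + 9)) - 1/(120*(x + 7)) - 1/(456*(x - 5))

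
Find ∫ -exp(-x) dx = exp(-x) + C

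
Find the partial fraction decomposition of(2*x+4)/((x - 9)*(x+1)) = -1/(5*(x + 1)) + 11/(5*(x - 9))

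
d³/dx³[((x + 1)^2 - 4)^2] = 24*x + 24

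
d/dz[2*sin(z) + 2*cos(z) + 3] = -2*sin(z) + 2*cos(z)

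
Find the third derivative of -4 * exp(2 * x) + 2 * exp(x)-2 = -32*exp(2*x) + 2*exp(x)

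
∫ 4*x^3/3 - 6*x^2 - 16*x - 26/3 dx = x^4/3 - 2*x^3 - 8*x^2 - 26*x/3 + C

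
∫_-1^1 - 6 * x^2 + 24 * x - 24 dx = -52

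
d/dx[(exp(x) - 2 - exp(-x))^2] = (2*exp(4*x) - 4*exp(3*x) - 4*exp(x) - 2)*exp(-2*x)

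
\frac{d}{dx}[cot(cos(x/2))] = sin(x/2)/(2*sin(cos(x/2))^2)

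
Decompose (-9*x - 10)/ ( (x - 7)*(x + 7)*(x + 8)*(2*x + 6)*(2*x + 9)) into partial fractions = 244/(2415*(2*x + 9)) + 31/(525*(x + 8)) - 53/(560*(x + 7)) - 17/(1200*(x + 3)) - 73/(96600*(x - 7))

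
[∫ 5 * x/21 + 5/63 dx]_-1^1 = 10/63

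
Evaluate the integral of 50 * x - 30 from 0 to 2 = 40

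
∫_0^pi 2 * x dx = pi^2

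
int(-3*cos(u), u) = -3*sin(u) + C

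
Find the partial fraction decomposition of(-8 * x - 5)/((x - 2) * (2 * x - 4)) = -4/(x - 2) - 21/(2*(x - 2)^2)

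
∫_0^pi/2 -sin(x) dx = -1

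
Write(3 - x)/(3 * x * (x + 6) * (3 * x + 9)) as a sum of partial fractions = 1/(18*(x + 6)) - 2/(27*(x + 3)) + 1/(54*x)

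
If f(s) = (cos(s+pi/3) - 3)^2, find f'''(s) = -6*sin(s + pi/3) + 4*cos(2*s + pi/6)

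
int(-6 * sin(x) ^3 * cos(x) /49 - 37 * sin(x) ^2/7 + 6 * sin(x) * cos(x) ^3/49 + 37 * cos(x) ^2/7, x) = (3*sin(2*x) + 518)*sin(2*x)/196 + C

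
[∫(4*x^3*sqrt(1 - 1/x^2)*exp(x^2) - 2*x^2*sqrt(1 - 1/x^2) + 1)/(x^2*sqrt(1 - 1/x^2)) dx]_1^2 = -2*E - 2 + pi/3 + 2*exp(4)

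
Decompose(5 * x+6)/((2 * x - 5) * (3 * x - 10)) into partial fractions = 68/(5*(3*x - 10)) - 37/(5*(2*x - 5))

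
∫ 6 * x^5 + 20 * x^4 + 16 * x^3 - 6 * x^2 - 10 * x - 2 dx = x^6 + 4*x^5 + 4*x^4 - 2*x^3 - 5*x^2 - 2*x + C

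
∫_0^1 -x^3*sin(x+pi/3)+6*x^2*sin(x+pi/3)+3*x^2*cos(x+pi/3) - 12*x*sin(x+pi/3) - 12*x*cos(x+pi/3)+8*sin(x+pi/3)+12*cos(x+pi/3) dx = 4 - cos(1 + pi/3)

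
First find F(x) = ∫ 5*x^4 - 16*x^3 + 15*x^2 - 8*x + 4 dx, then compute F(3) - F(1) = 28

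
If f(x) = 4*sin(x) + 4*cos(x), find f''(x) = -4*sin(x) - 4*cos(x)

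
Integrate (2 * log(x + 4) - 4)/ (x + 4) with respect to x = (log(x + 4) - 2)^2 + C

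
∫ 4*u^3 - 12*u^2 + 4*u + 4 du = u^4 - 4*u^3 + 2*u^2 + 4*u + C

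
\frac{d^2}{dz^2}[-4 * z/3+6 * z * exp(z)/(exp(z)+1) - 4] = (-6*z*exp(2*z) + 6*z*exp(z) + 12*exp(2*z) + 12*exp(z))/(exp(3*z) + 3*exp(2*z) + 3*exp(z) + 1)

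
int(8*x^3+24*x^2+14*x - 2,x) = 2*x^4 + 8*x^3 + 7*x^2 - 2*x + C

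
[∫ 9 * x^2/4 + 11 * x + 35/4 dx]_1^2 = 61/2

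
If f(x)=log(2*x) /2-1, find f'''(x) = x^(-3)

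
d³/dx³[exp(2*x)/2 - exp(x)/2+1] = 4*exp(2*x) - exp(x)/2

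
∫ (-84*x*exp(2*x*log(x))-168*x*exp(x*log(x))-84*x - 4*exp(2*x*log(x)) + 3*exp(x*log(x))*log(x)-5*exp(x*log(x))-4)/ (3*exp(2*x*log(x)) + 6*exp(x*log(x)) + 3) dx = (-2*(exp(x*log(x)) + 1)*(21*x^2 + 2*x - 3)/3 + exp(x*log(x)))/(exp(x*log(x)) + 1) + C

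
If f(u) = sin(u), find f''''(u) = sin(u)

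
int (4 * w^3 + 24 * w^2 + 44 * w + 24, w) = w^4 + 8*w^3 + 22*w^2 + 24*w + C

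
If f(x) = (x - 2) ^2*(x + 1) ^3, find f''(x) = 20*x^3 - 12*x^2 - 30*x + 2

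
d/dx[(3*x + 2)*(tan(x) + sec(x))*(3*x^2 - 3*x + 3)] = 3*(6*x^3*sin(x) + 6*x^3 - 2*x^2*sin(x) + 9*x^2*sin(2*x) + 18*x^2*cos(x) - 2*x^2 + 2*x*sin(x) - 2*x*sin(2*x) - 4*x*cos(x) + 2*x + 4*sin(x) + sin(2*x) + 2*cos(x) + 4)/(cos(2*x) + 1)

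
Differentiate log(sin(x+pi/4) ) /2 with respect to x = 1/(2*tan(x + pi/4))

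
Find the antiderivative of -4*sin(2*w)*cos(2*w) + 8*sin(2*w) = (cos(2*w) - 2)^2 + C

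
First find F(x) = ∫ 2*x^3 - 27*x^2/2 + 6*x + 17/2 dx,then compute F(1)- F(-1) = 8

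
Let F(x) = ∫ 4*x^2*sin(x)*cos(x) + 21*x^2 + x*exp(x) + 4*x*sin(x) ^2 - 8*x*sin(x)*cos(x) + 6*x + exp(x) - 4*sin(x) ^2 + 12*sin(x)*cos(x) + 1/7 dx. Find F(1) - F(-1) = 4*cos(2) + exp(-1) + E + 72/7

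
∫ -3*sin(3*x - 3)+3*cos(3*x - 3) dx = sqrt(2)*cos(-3*x + pi/4 + 3) + C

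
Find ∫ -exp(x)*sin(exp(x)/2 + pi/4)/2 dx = cos(exp(x)/2 + pi/4) + C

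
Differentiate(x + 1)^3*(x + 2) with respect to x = 4*x^3 + 15*x^2 + 18*x + 7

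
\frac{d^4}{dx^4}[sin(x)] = sin(x)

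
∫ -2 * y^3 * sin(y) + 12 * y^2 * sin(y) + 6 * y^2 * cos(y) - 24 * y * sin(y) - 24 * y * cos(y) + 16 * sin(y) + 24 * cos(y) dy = 2*(y - 2)^3*cos(y) + C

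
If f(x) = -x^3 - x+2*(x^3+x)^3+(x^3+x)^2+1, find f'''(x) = 1008*x^6 + 1260*x^4 + 120*x^3 + 360*x^2 + 48*x + 6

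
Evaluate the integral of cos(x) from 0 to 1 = sin(1)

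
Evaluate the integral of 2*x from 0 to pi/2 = pi^2/4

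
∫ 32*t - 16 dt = 16*t^2 - 16*t + C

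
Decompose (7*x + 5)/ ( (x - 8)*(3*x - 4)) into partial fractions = -43/(20*(3*x - 4)) + 61/(20*(x - 8))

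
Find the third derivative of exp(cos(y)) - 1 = (cos(y) + 3)*exp(cos(y))*sin(y)*cos(y)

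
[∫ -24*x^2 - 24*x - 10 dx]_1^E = (-2*E - 1)^3 - 4*E + 31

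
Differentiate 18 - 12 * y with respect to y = -12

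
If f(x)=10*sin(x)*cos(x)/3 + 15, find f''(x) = -20*sin(2*x)/3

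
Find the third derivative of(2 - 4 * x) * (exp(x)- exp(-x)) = (-4*x*exp(2*x) - 4*x - 10*exp(2*x) + 14)*exp(-x)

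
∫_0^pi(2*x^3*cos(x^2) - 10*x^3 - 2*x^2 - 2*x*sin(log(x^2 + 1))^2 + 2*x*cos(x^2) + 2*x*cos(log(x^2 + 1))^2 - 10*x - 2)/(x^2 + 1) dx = -5*pi^2 - 2*pi + sin(2*log(1 + pi^2))/2 + sin(pi^2)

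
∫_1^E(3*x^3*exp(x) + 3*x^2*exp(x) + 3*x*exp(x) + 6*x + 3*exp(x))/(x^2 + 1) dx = -3*E - 3*log(2) + 3*log(1 + exp(2)) + 3*exp(1 + E)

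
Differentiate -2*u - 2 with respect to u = -2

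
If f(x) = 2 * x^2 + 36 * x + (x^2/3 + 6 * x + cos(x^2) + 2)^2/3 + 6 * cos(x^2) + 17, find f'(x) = -4*x^3*sin(x^2)/9 + 4*x^3/27 - 8*x^2*sin(x^2) + 4*x^2 - 44*x*sin(x^2)/3 - 2*x*sin(2*x^2)/3 + 4*x*cos(x^2)/9 + 260*x/9 + 4*cos(x^2) + 44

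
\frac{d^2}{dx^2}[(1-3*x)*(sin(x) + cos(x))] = 3*x*sin(x) + 3*x*cos(x) + 5*sin(x) - 7*cos(x)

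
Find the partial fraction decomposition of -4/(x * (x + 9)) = 4/(9*(x + 9)) - 4/(9*x)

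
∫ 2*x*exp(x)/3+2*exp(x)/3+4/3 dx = 2*x*(exp(x) + 2)/3 + C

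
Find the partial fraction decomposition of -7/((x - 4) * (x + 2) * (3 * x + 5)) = 63/(17*(3*x + 5)) - 7/(6*(x + 2)) - 7/(102*(x - 4))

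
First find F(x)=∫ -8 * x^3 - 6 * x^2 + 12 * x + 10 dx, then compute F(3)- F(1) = -144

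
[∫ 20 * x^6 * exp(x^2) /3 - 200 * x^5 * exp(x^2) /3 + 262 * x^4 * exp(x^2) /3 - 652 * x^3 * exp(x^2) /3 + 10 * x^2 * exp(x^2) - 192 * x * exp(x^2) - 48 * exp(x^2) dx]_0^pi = (-3 + pi/3)*(3 + 5*pi + 5*pi^2)*(-4*pi + 6 + 2*pi^2)*exp(pi^2) + 54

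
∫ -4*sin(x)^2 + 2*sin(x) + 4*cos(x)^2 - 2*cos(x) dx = 2*sin(2*x) - 2*sqrt(2)*sin(x + pi/4) + C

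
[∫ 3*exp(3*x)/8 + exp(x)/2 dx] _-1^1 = -exp(-1)/2 - exp(-3)/8 + E/2 + exp(3)/8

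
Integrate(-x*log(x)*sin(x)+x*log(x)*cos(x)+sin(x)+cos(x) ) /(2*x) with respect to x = sqrt(2)*log(x)*sin(x + pi/4)/2 + C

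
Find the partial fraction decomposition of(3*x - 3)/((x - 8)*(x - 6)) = -15/(2*(x - 6)) + 21/(2*(x - 8))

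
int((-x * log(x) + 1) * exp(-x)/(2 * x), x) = exp(-x)*log(x)/2 + C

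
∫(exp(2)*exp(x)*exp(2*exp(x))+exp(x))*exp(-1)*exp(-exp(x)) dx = 2*sinh(exp(x) + 1) + C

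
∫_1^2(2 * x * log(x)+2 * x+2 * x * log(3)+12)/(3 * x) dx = -14*log(3)/3 + 16*log(6)/3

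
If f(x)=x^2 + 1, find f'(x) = 2*x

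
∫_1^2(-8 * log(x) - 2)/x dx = -4*log(2)^2 - 2*log(2)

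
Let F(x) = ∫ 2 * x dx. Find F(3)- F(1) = 8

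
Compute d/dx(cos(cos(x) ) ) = sin(x)*sin(cos(x))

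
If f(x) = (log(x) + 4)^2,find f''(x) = (-2*log(x) - 6)/x^2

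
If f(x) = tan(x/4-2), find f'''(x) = 3*tan(x/4 - 2)^4/32 + tan(x/4 - 2)^2/8 + 1/32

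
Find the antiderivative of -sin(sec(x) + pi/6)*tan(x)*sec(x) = cos(sec(x) + pi/6) + C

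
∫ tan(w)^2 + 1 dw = tan(w) + C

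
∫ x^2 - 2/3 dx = x^3/3 - 2*x/3 + C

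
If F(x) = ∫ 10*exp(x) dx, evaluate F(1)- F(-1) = -10*exp(-1) + 10*E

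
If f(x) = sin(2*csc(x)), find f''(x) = -4*sin(2*csc(x))*cot(x)^2*csc(x)^2 + 4*cos(2*csc(x))*cot(x)^2*csc(x) + 2*cos(2*csc(x))*csc(x)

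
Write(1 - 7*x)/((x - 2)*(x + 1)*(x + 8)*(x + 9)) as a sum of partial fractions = -8/(11*(x + 9)) + 57/(70*(x + 8)) - 1/(21*(x + 1)) - 13/(330*(x - 2))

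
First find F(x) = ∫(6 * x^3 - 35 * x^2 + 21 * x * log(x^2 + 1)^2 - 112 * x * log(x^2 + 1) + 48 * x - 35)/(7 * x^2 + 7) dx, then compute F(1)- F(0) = -32/7 - 4*log(2)^2 + log(2)^3/2 + 3*log(2)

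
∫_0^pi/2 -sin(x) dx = -1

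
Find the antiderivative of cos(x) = sin(x) + C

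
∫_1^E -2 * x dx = 1 - exp(2)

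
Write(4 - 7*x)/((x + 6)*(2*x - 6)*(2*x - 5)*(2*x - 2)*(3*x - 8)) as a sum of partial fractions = 297/(130*(3*x - 8)) - 18/(17*(2*x - 5)) + 23/(55692*(x + 6)) + 1/(280*(x - 1)) - 17/(72*(x - 3))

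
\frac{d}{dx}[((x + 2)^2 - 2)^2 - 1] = 4*x^3 + 24*x^2 + 40*x + 16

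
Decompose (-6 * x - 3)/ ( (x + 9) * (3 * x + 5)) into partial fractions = 21/(22*(3*x + 5)) - 51/(22*(x + 9))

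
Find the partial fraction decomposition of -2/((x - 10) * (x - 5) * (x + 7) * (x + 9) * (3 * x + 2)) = -81/(129200*(3*x + 2)) - 1/(6650*(x + 9)) + 1/(3876*(x + 7)) + 1/(7140*(x - 5)) - 1/(25840*(x - 10))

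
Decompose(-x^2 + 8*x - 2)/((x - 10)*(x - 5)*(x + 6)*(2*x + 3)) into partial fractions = -10/(207*(2*x + 3)) + 43/(792*(x + 6)) - 1/(55*(x - 5)) - 11/(920*(x - 10))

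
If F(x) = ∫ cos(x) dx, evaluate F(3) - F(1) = -sin(1) + sin(3)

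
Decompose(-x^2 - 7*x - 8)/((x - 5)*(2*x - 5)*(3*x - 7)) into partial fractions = -67/(2*(3*x - 7)) + 127/(5*(2*x - 5)) - 17/(10*(x - 5))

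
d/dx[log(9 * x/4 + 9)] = 1/(x + 4)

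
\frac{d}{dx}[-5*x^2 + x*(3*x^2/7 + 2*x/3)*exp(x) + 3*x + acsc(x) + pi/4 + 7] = (9*x^5*sqrt(1 - 1/x^2)*exp(x) + 41*x^4*sqrt(1 - 1/x^2)*exp(x) + 28*x^3*sqrt(1 - 1/x^2)*exp(x) - 210*x^3*sqrt(1 - 1/x^2) + 63*x^2*sqrt(1 - 1/x^2) - 21)/(21*x^2*sqrt(1 - 1/x^2))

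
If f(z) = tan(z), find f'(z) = cos(z)^(-2)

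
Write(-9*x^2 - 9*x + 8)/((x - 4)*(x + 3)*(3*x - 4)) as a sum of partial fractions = 45/(26*(3*x - 4)) - 46/(91*(x + 3)) - 43/(14*(x - 4))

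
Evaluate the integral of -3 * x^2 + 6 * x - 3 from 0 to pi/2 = -1 - (-1 + pi/2)^3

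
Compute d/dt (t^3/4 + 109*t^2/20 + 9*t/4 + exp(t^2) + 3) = 3*t^2/4 + 2*t*exp(t^2) + 109*t/10 + 9/4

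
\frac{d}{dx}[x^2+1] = 2*x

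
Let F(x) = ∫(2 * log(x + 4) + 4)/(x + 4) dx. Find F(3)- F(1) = -(log(5) + 2)^2 + (log(7) + 2)^2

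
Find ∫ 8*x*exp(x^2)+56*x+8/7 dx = 28*x^2 + 8*x/7 + 4*exp(x^2) + C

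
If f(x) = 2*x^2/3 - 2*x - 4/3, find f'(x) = 4*x/3 - 2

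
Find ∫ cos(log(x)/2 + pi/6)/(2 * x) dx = sin(log(x)/2 + pi/6) + C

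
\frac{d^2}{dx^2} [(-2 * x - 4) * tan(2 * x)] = -8*(2*x*sin(2*x)/cos(2*x) + 4*sin(2*x)/cos(2*x) + 1)/cos(2*x)^2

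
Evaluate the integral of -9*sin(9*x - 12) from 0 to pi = -2*cos(12)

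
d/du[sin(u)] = cos(u)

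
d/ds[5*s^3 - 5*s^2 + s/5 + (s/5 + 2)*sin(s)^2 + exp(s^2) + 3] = 15*s^2 + 2*s*exp(s^2) + s*sin(2*s)/5 - 10*s + sin(s)^2/5 + 2*sin(2*s) + 1/5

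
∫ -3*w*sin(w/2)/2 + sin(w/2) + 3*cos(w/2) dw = (3*w - 2)*cos(w/2) + C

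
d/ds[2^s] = 2^s*log(2)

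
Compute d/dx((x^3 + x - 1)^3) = 9*x^8 + 21*x^6 - 18*x^5 + 15*x^4 - 24*x^3 + 12*x^2 - 6*x + 3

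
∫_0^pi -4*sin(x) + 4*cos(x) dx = -8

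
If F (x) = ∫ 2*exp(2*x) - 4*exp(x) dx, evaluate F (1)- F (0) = -1 + (-2 + E)^2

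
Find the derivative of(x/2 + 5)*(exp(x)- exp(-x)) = (x*exp(2*x) + x + 11*exp(2*x) + 9)*exp(-x)/2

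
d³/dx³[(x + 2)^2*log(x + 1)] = (2*x^2 + 2*x + 2)/(x^3 + 3*x^2 + 3*x + 1)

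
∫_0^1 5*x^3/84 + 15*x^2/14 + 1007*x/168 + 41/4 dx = 286/21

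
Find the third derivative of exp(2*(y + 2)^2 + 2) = 64*y^3*exp(2*y^2 + 8*y + 10) + 384*y^2*exp(2*y^2 + 8*y + 10) + 816*y*exp(2*y^2 + 8*y + 10) + 608*exp(2*y^2 + 8*y + 10)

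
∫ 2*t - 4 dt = t^2 - 4*t + C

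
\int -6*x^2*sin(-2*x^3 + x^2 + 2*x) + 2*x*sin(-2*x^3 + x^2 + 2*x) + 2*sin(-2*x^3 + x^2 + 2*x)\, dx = -cos(x*(-2*x^2 + x + 2)) + C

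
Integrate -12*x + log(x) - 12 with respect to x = x*(-6*x + log(x) - 13) + C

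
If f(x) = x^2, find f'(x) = 2*x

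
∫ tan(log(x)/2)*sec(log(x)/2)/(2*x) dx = sec(log(x)/2) + C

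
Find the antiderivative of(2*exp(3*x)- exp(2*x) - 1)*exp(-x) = 2*(exp(x) - 1)*sinh(x) + C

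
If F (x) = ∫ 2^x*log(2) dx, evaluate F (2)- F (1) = 2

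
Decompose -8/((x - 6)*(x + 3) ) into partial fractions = 8/(9*(x + 3)) - 8/(9*(x - 6))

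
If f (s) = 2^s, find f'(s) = 2^s*log(2)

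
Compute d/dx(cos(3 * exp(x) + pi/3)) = -3*exp(x)*sin(3*exp(x) + pi/3)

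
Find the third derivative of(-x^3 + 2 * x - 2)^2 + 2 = 120*x^3 - 96*x + 24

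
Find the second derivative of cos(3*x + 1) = -9*cos(3*x + 1)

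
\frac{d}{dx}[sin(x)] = cos(x)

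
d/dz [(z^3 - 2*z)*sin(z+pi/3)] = z^3*cos(z + pi/3) + 3*z^2*sin(z + pi/3) - 2*z*cos(z + pi/3) - 2*sin(z + pi/3)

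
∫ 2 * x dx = x^2 + C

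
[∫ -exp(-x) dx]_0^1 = -1 + exp(-1)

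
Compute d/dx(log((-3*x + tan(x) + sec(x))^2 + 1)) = (sin(x) - 1)*(-6*x*tan(x)^2 - 6*x*tan(x)*sec(x) + 12*x + 2*tan(x)^3 + 4*tan(x)^2*sec(x) + 2*tan(x)*sec(x)^2 - 4*tan(x) - 4*sec(x))/(9*x^2*sin(x) - 9*x^2 + 6*x*cos(x) - 2)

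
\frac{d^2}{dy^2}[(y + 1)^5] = 20*y^3 + 60*y^2 + 60*y + 20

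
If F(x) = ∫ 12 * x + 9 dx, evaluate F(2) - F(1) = 27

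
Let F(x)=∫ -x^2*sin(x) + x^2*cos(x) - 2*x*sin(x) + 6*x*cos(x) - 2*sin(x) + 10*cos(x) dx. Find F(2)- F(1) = sqrt(2)*(-11*sin(pi/4 + 1) + 18*sin(pi/4 + 2))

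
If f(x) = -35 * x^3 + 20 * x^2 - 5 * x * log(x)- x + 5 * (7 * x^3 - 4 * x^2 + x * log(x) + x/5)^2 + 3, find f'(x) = 1470*x^5 - 1400*x^4 + 280*x^3*log(x) + 446*x^3 - 120*x^2*log(x) - 169*x^2 + 10*x*log(x)^2 + 14*x*log(x) + 212*x/5 - 5*log(x) - 6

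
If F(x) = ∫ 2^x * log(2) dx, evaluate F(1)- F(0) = 1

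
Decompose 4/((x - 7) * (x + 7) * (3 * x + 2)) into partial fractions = -36/(437*(3*x + 2)) + 2/(133*(x + 7)) + 2/(161*(x - 7))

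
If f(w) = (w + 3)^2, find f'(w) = 2*w + 6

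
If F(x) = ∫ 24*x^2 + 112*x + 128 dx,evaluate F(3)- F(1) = 912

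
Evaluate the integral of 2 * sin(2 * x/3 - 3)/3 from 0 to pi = sqrt(3)*cos(pi/6 + 3)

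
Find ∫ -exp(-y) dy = exp(-y) + C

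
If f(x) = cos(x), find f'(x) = -sin(x)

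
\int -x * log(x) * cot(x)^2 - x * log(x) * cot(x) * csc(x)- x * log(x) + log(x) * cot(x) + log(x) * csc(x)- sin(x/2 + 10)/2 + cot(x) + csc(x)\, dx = x*(cot(x) + csc(x))*log(x) + cos(x/2 + 10) + C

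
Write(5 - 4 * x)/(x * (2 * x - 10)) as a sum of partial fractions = -3/(2*(x - 5)) - 1/(2*x)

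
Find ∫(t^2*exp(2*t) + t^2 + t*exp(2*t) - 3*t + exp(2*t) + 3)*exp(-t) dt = 2*(t^2 - t + 2)*sinh(t) + C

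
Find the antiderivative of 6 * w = 3*w^2 + C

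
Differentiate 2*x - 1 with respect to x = 2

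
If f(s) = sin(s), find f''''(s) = sin(s)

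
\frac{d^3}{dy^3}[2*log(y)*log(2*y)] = (8*log(y) - 12 + 4*log(2))/y^3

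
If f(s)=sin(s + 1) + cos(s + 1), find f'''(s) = sin(s + 1) - cos(s + 1)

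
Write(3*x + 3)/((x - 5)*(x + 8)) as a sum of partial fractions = 21/(13*(x + 8)) + 18/(13*(x - 5))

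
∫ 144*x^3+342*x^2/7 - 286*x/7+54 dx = 36*x^4 + 114*x^3/7 - 143*x^2/7 + 54*x + C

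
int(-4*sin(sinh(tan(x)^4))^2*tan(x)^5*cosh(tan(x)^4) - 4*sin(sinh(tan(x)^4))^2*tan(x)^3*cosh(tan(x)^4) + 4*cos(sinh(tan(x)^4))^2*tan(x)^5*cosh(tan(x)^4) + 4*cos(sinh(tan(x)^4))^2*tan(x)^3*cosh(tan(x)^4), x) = sin(2*sinh(tan(x)^4))/2 + C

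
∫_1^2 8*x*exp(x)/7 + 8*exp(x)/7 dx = -8*E/7 + 16*exp(2)/7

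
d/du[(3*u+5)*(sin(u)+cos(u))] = -3*u*sin(u) + 3*u*cos(u) - 2*sin(u) + 8*cos(u)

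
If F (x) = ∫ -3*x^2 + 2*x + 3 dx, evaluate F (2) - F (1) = -1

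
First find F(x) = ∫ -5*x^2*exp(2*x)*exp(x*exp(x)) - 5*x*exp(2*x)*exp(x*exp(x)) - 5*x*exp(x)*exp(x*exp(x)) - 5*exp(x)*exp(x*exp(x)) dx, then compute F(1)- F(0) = -5*exp(1 + E)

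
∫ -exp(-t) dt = exp(-t) + C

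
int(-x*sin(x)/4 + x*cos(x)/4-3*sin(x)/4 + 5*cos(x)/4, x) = sqrt(2)*(x + 4)*sin(x + pi/4)/4 + C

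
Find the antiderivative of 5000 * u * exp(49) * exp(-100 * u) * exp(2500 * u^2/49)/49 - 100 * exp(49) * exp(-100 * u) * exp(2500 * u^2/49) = exp((50*u - 49)^2/49) + C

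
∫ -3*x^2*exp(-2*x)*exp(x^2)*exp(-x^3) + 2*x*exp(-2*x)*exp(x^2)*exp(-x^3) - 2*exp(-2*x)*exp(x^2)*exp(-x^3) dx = exp(x*(-x^2 + x - 2)) + C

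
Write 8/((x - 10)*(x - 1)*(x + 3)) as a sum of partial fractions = 2/(13*(x + 3)) - 2/(9*(x - 1)) + 8/(117*(x - 10))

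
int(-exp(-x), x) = exp(-x) + C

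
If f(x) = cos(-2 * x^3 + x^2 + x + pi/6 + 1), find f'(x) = 6*x^2*sin(-2*x^3 + x^2 + x + pi/6 + 1) - 2*x*sin(-2*x^3 + x^2 + x + pi/6 + 1) - sin(-2*x^3 + x^2 + x + pi/6 + 1)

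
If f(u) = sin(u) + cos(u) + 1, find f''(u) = -sin(u) - cos(u)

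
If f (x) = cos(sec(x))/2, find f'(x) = -sin(sec(x))*tan(x)*sec(x)/2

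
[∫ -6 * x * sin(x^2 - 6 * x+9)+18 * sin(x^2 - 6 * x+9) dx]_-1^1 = 3*cos(4) - 3*cos(16)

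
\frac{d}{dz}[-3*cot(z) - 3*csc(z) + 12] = 3*(cos(z) + 1)/sin(z)^2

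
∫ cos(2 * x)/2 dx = sin(2*x)/4 + C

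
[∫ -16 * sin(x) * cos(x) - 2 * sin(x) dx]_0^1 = -6 + 4*cos(2) + 2*cos(1)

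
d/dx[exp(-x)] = -exp(-x)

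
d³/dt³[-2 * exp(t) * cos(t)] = 4*sqrt(2)*exp(t)*sin(t + pi/4)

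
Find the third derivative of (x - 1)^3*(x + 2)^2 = 60*x^2 + 24*x - 30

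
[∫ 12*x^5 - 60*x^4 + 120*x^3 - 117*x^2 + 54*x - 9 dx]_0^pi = -1 + (-1 + pi)^3 + 2*(-1 + pi)^6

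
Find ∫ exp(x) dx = exp(x) + C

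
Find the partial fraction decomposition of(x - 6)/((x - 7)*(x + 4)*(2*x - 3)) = 18/(121*(2*x - 3)) - 10/(121*(x + 4)) + 1/(121*(x - 7))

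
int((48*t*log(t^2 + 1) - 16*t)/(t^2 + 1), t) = 4*(3*log(t^2 + 1) - 2)*log(t^2 + 1) + C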